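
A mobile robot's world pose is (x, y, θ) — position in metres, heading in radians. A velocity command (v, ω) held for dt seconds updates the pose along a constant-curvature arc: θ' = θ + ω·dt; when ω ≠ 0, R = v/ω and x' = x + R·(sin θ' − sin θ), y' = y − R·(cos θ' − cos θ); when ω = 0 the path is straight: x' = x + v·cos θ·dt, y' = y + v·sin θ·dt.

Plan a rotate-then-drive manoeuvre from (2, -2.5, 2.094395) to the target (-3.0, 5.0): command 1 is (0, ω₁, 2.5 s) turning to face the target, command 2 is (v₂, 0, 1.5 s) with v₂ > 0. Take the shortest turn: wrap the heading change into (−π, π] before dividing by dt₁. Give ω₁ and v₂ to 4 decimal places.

heading to target = atan2(5−-2.5, -3−2) = 2.1588
Δθ = wrap(2.1588 − 2.0944) = 0.0644; ω₁ = Δθ/dt₁ = 0.0258
distance = √((-3−2)² + (5−-2.5)²) = 9.0139; v₂ = distance/dt₂ = 6.0093

ω₁ = 0.0258, v₂ = 6.0093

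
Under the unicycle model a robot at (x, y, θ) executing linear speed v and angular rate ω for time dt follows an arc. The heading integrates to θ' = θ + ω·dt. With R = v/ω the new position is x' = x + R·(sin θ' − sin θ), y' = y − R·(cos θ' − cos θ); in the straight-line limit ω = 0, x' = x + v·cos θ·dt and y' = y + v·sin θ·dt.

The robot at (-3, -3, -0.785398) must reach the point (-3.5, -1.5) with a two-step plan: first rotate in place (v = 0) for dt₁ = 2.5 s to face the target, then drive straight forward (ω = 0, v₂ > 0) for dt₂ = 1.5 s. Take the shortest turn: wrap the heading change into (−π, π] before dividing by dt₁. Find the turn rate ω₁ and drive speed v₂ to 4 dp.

ω₁ = 1.0712, v₂ = 1.0541

heading to target = atan2(-1.5−-3, -3.5−-3) = 1.8925
Δθ = wrap(1.8925 − -0.7854) = 2.6779; ω₁ = Δθ/dt₁ = 1.0712
distance = √((-3.5−-3)² + (-1.5−-3)²) = 1.5811; v₂ = distance/dt₂ = 1.0541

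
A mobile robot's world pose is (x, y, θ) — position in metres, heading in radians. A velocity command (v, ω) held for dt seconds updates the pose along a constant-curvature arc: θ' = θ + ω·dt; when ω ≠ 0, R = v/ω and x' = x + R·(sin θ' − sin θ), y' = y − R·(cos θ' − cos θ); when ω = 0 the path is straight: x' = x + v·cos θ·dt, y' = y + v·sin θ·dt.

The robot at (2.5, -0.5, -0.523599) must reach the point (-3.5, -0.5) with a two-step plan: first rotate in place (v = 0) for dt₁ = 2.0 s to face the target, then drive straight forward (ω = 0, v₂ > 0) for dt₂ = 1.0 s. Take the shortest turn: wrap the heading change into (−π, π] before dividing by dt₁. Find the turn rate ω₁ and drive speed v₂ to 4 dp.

ω₁ = -1.3090, v₂ = 6.0000

heading to target = atan2(-0.5−-0.5, -3.5−2.5) = 3.1416
Δθ = wrap(3.1416 − -0.5236) = -2.6180; ω₁ = Δθ/dt₁ = -1.3090
distance = √((-3.5−2.5)² + (-0.5−-0.5)²) = 6.0000; v₂ = distance/dt₂ = 6.0000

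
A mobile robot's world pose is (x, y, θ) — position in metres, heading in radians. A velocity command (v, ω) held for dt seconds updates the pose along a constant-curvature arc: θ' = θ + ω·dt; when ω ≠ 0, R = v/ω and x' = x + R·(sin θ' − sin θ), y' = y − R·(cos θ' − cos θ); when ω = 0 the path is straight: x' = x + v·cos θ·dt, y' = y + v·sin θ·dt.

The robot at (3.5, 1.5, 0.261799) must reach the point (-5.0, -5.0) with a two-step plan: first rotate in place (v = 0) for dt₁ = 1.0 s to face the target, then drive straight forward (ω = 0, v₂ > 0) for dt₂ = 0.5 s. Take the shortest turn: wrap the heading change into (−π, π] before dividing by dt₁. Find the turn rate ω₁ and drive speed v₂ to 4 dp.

ω₁ = -2.7505, v₂ = 21.4009

heading to target = atan2(-5−1.5, -5−3.5) = -2.4887
Δθ = wrap(-2.4887 − 0.2618) = -2.7505; ω₁ = Δθ/dt₁ = -2.7505
distance = √((-5−3.5)² + (-5−1.5)²) = 10.7005; v₂ = distance/dt₂ = 21.4009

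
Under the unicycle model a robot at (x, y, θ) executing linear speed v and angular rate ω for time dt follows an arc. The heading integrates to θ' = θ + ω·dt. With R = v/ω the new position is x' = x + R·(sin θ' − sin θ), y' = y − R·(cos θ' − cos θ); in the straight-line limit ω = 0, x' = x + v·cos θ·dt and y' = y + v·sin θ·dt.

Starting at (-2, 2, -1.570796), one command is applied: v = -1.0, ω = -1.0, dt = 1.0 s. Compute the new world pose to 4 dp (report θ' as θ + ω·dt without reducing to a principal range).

θ' = -1.5708 + -1.0·1.0 = -2.5708
R = v/ω = -1.0/-1.0 = 1.0000
x' = -2 + 1.0000·(sin -2.5708 − sin -1.5708) = -1.5403
y' = 2 − 1.0000·(cos -2.5708 − cos -1.5708) = 2.8415

(-1.5403, 2.8415, -2.5708)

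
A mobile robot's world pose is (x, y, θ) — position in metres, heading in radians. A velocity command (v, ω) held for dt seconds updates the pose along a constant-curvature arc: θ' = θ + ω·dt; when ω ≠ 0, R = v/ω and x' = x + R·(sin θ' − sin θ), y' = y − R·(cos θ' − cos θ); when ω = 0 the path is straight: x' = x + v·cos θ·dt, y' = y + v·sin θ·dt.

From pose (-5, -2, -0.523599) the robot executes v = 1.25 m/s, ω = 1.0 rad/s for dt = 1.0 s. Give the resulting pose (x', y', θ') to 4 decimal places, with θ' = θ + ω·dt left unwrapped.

(-3.8018, -2.0283, 0.4764)

θ' = -0.5236 + 1.0·1.0 = 0.4764
R = v/ω = 1.25/1.0 = 1.2500
x' = -5 + 1.2500·(sin 0.4764 − sin -0.5236) = -3.8018
y' = -2 − 1.2500·(cos 0.4764 − cos -0.5236) = -2.0283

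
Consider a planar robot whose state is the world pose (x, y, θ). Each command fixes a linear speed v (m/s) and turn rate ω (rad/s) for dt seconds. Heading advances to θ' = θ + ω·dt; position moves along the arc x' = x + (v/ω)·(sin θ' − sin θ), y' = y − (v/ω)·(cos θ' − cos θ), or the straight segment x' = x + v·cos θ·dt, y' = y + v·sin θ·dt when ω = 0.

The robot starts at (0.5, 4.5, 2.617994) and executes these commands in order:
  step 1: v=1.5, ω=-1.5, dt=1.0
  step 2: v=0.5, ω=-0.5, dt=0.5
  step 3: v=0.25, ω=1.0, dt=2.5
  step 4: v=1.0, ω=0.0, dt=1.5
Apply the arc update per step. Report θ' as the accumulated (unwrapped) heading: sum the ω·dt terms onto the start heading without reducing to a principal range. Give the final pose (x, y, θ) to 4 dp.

(-1.4716, 6.0809, 3.3680)

step 1: θ'=1.1180 (R=-1.0000) → pose (0.1008, 5.8035, 1.1180)
step 2: θ'=0.8680 (R=-1.0000) → pose (0.2370, 6.0124, 0.8680)
step 3: θ'=3.3680 (R=0.2500) → pose (-0.0099, 6.4176, 3.3680)
step 4: θ'=3.3680 (straight) → pose (-1.4716, 6.0809, 3.3680)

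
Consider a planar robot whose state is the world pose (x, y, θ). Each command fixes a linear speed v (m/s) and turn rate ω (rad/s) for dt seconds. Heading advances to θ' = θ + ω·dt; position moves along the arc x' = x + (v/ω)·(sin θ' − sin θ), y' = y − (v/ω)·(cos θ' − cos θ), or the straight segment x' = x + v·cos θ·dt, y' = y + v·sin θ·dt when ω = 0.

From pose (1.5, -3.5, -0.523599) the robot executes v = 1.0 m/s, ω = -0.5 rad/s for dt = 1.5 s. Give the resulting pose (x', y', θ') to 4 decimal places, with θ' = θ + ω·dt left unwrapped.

(2.4123, -4.6464, -1.2736)

θ' = -0.5236 + -0.5·1.5 = -1.2736
R = v/ω = 1.0/-0.5 = -2.0000
x' = 1.5 + -2.0000·(sin -1.2736 − sin -0.5236) = 2.4123
y' = -3.5 − -2.0000·(cos -1.2736 − cos -0.5236) = -4.6464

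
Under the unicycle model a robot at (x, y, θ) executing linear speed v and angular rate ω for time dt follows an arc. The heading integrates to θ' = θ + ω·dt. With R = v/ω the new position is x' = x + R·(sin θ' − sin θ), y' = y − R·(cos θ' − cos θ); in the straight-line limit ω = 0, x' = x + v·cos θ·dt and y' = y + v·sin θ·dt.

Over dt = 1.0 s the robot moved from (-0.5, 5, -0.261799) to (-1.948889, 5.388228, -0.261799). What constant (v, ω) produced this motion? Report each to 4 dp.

v = -1.5000, ω = 0.0000

Δθ = -0.261799 − -0.261799 = 0.000000
ω = Δθ/dt = 0.000000/1.0 = 0.0000
ω = 0 → v = (Δx·cos θ + Δy·sin θ)/dt = -1.5000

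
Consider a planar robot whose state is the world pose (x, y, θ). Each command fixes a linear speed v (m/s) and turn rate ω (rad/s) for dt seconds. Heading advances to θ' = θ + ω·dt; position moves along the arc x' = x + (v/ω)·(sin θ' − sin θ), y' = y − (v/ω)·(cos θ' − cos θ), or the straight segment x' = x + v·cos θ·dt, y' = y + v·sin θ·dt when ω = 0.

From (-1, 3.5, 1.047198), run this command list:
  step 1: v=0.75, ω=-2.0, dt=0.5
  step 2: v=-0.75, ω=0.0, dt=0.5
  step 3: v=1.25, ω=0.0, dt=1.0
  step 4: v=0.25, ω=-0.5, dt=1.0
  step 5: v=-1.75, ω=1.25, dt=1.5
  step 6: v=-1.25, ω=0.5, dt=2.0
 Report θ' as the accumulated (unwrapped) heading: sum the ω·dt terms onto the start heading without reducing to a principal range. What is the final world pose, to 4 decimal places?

step 1: θ'=0.0472 (R=-0.3750) → pose (-0.6929, 3.6871, 0.0472)
step 2: θ'=0.0472 (straight) → pose (-1.0675, 3.6694, 0.0472)
step 3: θ'=0.0472 (straight) → pose (0.1811, 3.7284, 0.0472)
step 4: θ'=-0.4528 (R=-0.5000) → pose (0.4234, 3.6785, -0.4528)
step 5: θ'=1.4222 (R=-1.4000) → pose (-1.5736, 2.6269, 1.4222)
step 6: θ'=2.4222 (R=-2.5000) → pose (-0.7485, 0.3763, 2.4222)

(-0.7485, 0.3763, 2.4222)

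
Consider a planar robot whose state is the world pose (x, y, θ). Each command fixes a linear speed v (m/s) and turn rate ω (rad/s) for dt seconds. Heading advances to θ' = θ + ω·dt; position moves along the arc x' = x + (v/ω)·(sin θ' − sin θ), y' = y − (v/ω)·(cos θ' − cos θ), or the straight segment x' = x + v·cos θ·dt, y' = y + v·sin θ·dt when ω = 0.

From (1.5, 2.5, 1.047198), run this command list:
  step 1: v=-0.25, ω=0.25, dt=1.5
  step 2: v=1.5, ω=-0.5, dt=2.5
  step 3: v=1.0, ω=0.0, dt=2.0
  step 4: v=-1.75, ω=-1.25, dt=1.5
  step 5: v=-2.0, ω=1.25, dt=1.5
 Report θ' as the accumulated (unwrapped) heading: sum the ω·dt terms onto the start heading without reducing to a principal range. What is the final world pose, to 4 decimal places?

(2.3124, 8.3527, 0.1722)

step 1: θ'=1.4222 (R=-1.0000) → pose (1.3770, 2.1481, 1.4222)
step 2: θ'=0.1722 (R=-3.0000) → pose (3.8299, 4.6595, 0.1722)
step 3: θ'=0.1722 (straight) → pose (5.8004, 5.0022, 0.1722)
step 4: θ'=-1.7028 (R=1.4000) → pose (4.1727, 6.5658, -1.7028)
step 5: θ'=0.1722 (R=-1.6000) → pose (2.3124, 8.3527, 0.1722)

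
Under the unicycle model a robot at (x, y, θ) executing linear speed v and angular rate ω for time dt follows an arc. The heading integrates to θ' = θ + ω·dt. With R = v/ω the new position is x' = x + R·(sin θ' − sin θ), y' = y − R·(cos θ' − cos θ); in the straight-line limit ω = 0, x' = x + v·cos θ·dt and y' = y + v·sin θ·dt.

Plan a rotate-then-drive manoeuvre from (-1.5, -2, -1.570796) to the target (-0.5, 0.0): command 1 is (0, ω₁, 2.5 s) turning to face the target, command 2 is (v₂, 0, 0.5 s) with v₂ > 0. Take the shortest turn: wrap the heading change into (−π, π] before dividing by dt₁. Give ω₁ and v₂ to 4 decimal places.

heading to target = atan2(0−-2, -0.5−-1.5) = 1.1071
Δθ = wrap(1.1071 − -1.5708) = 2.6779; ω₁ = Δθ/dt₁ = 1.0712
distance = √((-0.5−-1.5)² + (0−-2)²) = 2.2361; v₂ = distance/dt₂ = 4.4721

ω₁ = 1.0712, v₂ = 4.4721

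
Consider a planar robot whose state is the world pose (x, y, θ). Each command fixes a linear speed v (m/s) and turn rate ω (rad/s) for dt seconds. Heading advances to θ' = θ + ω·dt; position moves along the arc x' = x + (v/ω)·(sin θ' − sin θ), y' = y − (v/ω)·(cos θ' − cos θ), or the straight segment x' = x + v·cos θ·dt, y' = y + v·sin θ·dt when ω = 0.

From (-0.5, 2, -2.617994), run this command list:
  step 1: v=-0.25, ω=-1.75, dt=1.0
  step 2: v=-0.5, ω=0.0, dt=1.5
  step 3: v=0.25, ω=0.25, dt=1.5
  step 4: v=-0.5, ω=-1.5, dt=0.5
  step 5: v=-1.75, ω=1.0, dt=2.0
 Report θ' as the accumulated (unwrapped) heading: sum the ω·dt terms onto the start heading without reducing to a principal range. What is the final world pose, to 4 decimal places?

(2.2809, -0.3563, -2.7430)

step 1: θ'=-4.3680 (R=0.1429) → pose (-0.2941, 1.9245, -4.3680)
step 2: θ'=-4.3680 (straight) → pose (-0.0409, 1.2186, -4.3680)
step 3: θ'=-3.9930 (R=1.0000) → pose (-0.2300, 1.5399, -3.9930)
step 4: θ'=-4.7430 (R=0.3333) → pose (-0.1475, 1.3100, -4.7430)
step 5: θ'=-2.7430 (R=-1.7500) → pose (2.2809, -0.3563, -2.7430)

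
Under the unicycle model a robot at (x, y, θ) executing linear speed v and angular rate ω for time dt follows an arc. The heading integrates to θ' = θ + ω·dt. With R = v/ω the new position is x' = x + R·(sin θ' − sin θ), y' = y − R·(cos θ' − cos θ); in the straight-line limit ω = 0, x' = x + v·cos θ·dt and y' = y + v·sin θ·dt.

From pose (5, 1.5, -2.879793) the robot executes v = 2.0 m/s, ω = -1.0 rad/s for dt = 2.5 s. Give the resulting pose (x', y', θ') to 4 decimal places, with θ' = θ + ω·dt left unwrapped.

(2.9115, 4.6697, -5.3798)

θ' = -2.8798 + -1.0·2.5 = -5.3798
R = v/ω = 2.0/-1.0 = -2.0000
x' = 5 + -2.0000·(sin -5.3798 − sin -2.8798) = 2.9115
y' = 1.5 − -2.0000·(cos -5.3798 − cos -2.8798) = 4.6697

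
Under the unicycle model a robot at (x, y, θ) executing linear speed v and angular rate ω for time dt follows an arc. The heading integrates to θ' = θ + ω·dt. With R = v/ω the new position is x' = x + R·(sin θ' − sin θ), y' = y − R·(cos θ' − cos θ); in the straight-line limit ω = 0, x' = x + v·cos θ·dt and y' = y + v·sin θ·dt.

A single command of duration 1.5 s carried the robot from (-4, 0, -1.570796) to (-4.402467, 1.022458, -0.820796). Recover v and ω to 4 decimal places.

Δθ = -0.820796 − -1.570796 = 0.750000
ω = Δθ/dt = 0.750000/1.5 = 0.5000
R = −Δy/(cos θ' − cos θ) = -1.5000
v = R·ω = -1.5000·0.5000 = -0.7500

v = -0.7500, ω = 0.5000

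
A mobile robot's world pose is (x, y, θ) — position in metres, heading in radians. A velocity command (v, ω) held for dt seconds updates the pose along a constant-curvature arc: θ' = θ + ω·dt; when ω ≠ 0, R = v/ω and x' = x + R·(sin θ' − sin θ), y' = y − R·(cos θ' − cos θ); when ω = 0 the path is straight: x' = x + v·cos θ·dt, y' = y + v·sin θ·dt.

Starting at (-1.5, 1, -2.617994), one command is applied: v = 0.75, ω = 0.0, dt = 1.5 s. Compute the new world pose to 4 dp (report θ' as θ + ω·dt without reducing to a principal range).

(-2.4743, 0.4375, -2.6180)

θ' = -2.6180 + 0.0·1.5 = -2.6180
ω = 0 → straight: x' = -1.5 + 0.75·cos(-2.6180)·1.5 = -2.4743
y' = 1 + 0.75·sin(-2.6180)·1.5 = 0.4375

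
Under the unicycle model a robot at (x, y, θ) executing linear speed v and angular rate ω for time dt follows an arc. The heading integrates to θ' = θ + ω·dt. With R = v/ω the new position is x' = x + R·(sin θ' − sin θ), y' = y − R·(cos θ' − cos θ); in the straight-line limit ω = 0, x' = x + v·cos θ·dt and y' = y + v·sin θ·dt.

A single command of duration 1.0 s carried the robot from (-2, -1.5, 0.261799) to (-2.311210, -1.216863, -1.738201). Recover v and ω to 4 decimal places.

v = -0.5000, ω = -2.0000

Δθ = -1.738201 − 0.261799 = -2.000000
ω = Δθ/dt = -2.000000/1.0 = -2.0000
R = Δx/(sin θ' − sin θ) = 0.2500
v = R·ω = 0.2500·-2.0000 = -0.5000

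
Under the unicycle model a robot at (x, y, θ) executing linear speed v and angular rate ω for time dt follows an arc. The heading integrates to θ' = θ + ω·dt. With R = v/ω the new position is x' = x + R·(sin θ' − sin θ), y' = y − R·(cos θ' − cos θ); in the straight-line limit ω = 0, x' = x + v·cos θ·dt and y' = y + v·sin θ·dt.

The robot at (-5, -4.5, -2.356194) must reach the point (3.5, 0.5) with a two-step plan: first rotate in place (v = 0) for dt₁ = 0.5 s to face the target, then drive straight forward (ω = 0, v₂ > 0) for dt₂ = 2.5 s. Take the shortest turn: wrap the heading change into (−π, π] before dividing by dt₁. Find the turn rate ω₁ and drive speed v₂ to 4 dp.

heading to target = atan2(0.5−-4.5, 3.5−-5) = 0.5317
Δθ = wrap(0.5317 − -2.3562) = 2.8879; ω₁ = Δθ/dt₁ = 5.7758
distance = √((3.5−-5)² + (0.5−-4.5)²) = 9.8615; v₂ = distance/dt₂ = 3.9446

ω₁ = 5.7758, v₂ = 3.9446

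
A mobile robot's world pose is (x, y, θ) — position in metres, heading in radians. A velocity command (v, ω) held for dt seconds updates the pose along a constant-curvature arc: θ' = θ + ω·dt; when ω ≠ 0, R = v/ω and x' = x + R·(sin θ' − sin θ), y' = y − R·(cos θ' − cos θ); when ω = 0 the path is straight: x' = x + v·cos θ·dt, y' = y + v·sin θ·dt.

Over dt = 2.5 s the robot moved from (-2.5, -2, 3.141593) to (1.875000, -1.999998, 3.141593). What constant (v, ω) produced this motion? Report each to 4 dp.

v = -1.7500, ω = 0.0000

Δθ = 3.141593 − 3.141593 = 0.000000
ω = Δθ/dt = 0.000000/2.5 = 0.0000
ω = 0 → v = (Δx·cos θ + Δy·sin θ)/dt = -1.7500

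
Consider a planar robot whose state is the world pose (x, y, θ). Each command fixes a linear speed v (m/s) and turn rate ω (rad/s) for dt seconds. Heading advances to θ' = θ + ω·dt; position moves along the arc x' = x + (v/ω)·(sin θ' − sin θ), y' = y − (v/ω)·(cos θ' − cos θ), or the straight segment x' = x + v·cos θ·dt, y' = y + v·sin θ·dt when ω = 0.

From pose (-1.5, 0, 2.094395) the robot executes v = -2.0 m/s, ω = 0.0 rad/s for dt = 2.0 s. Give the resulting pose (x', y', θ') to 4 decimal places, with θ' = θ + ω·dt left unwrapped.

θ' = 2.0944 + 0.0·2.0 = 2.0944
ω = 0 → straight: x' = -1.5 + -2.0·cos(2.0944)·2.0 = 0.5000
y' = 0 + -2.0·sin(2.0944)·2.0 = -3.4641

(0.5000, -3.4641, 2.0944)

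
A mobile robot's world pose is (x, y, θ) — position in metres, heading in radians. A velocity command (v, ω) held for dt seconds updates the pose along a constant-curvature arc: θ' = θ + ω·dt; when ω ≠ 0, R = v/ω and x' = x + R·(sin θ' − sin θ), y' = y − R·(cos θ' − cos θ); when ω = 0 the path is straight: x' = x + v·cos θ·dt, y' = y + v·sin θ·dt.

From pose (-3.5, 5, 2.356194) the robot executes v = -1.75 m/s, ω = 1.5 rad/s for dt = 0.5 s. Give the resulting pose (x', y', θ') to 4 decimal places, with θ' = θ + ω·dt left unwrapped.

θ' = 2.3562 + 1.5·0.5 = 3.1062
R = v/ω = -1.75/1.5 = -1.1667
x' = -3.5 + -1.1667·(sin 3.1062 − sin 2.3562) = -2.7163
y' = 5 − -1.1667·(cos 3.1062 − cos 2.3562) = 4.6590

(-2.7163, 4.6590, 3.1062)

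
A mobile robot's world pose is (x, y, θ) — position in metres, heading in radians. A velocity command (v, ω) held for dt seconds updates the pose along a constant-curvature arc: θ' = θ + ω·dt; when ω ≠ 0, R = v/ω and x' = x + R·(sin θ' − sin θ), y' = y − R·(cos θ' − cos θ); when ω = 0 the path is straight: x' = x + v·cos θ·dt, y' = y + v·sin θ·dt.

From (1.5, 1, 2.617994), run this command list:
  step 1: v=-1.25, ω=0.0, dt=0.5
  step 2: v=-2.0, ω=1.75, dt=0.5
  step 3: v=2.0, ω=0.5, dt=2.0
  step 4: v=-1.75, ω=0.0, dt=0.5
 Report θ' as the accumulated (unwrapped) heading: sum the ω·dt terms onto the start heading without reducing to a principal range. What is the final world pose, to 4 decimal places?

(0.6693, -1.4268, 4.4930)

step 1: θ'=2.6180 (straight) → pose (2.0413, 0.6875, 2.6180)
step 2: θ'=3.4930 (R=-1.1429) → pose (3.0061, 0.6042, 3.4930)
step 3: θ'=4.4930 (R=4.0000) → pose (0.4788, -2.2808, 4.4930)
step 4: θ'=4.4930 (straight) → pose (0.6693, -1.4268, 4.4930)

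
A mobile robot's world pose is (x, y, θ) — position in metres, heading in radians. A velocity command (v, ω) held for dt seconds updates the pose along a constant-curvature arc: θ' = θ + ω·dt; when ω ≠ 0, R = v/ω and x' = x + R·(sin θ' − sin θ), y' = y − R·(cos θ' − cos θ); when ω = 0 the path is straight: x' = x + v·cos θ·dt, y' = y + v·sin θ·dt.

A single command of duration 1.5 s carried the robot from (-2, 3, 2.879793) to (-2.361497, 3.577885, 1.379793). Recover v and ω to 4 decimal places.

Δθ = 1.379793 − 2.879793 = -1.500000
ω = Δθ/dt = -1.500000/1.5 = -1.0000
R = −Δy/(cos θ' − cos θ) = -0.5000
v = R·ω = -0.5000·-1.0000 = 0.5000

v = 0.5000, ω = -1.0000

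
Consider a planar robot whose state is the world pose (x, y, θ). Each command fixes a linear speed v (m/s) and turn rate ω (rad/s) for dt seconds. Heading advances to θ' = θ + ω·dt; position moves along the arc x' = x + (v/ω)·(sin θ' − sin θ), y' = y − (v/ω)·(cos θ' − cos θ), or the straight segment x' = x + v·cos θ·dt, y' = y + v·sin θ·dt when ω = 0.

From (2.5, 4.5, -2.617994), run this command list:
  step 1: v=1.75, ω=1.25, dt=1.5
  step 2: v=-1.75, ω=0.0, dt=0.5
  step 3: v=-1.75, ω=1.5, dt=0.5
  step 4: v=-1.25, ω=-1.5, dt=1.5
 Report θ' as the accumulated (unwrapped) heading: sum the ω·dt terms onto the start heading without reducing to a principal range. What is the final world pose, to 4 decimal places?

step 1: θ'=-0.7430 (R=1.4000) → pose (2.2529, 2.2565, -0.7430)
step 2: θ'=-0.7430 (straight) → pose (1.6085, 2.8485, -0.7430)
step 3: θ'=0.0070 (R=-1.1667) → pose (0.8111, 3.1559, 0.0070)
step 4: θ'=-2.2430 (R=0.8333) → pose (0.1532, 4.5082, -2.2430)

(0.1532, 4.5082, -2.2430)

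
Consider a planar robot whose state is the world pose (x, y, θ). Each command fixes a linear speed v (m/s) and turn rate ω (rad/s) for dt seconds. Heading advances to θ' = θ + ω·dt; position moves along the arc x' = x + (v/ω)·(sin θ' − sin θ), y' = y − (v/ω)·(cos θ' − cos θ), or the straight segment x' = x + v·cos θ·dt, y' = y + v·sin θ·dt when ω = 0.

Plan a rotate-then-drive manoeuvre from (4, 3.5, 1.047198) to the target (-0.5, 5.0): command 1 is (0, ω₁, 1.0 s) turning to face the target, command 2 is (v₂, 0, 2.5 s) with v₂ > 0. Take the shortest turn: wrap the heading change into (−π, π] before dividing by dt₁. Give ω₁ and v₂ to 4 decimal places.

heading to target = atan2(5−3.5, -0.5−4) = 2.8198
Δθ = wrap(2.8198 − 1.0472) = 1.7726; ω₁ = Δθ/dt₁ = 1.7726
distance = √((-0.5−4)² + (5−3.5)²) = 4.7434; v₂ = distance/dt₂ = 1.8974

ω₁ = 1.7726, v₂ = 1.8974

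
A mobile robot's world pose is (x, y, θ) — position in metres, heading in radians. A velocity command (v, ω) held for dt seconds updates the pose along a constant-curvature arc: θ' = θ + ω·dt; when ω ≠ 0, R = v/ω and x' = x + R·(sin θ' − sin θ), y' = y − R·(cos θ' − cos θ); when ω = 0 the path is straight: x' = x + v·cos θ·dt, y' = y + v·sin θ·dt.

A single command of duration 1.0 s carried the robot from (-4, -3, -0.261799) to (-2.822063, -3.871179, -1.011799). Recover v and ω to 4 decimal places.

v = 1.5000, ω = -0.7500

Δθ = -1.011799 − -0.261799 = -0.750000
ω = Δθ/dt = -0.750000/1.0 = -0.7500
R = Δx/(sin θ' − sin θ) = -2.0000
v = R·ω = -2.0000·-0.7500 = 1.5000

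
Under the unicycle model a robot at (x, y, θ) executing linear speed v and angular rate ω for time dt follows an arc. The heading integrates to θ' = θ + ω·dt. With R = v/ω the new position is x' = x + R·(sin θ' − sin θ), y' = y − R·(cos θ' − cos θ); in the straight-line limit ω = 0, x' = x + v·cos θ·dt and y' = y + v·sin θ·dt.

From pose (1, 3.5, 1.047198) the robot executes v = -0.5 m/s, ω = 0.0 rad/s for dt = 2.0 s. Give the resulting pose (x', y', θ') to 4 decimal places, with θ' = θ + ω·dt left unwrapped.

(0.5000, 2.6340, 1.0472)

θ' = 1.0472 + 0.0·2.0 = 1.0472
ω = 0 → straight: x' = 1 + -0.5·cos(1.0472)·2.0 = 0.5000
y' = 3.5 + -0.5·sin(1.0472)·2.0 = 2.6340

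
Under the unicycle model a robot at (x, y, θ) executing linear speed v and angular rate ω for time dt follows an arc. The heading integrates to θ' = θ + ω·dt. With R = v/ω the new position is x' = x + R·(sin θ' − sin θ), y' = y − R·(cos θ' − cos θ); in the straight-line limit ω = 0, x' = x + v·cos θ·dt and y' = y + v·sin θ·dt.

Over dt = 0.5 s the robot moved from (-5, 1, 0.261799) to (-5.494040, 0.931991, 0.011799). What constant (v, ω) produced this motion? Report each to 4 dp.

Δθ = 0.011799 − 0.261799 = -0.250000
ω = Δθ/dt = -0.250000/0.5 = -0.5000
R = Δx/(sin θ' − sin θ) = 2.0000
v = R·ω = 2.0000·-0.5000 = -1.0000

v = -1.0000, ω = -0.5000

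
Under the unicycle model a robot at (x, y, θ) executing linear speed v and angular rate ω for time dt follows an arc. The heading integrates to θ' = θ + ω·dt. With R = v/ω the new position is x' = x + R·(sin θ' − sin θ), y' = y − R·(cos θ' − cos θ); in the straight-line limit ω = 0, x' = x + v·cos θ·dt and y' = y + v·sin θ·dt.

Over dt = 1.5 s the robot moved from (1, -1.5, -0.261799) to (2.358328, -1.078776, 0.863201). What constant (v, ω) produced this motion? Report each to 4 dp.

v = 1.0000, ω = 0.7500

Δθ = 0.863201 − -0.261799 = 1.125000
ω = Δθ/dt = 1.125000/1.5 = 0.7500
R = Δx/(sin θ' − sin θ) = 1.3333
v = R·ω = 1.3333·0.7500 = 1.0000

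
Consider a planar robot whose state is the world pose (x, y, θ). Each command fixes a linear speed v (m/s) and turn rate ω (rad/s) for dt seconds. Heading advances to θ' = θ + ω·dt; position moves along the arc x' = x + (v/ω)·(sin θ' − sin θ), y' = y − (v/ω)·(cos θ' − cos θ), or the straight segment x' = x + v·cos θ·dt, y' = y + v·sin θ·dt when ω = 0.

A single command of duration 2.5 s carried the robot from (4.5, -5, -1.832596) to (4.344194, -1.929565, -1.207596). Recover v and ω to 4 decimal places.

v = -1.2500, ω = 0.2500

Δθ = -1.207596 − -1.832596 = 0.625000
ω = Δθ/dt = 0.625000/2.5 = 0.2500
R = −Δy/(cos θ' − cos θ) = -5.0000
v = R·ω = -5.0000·0.2500 = -1.2500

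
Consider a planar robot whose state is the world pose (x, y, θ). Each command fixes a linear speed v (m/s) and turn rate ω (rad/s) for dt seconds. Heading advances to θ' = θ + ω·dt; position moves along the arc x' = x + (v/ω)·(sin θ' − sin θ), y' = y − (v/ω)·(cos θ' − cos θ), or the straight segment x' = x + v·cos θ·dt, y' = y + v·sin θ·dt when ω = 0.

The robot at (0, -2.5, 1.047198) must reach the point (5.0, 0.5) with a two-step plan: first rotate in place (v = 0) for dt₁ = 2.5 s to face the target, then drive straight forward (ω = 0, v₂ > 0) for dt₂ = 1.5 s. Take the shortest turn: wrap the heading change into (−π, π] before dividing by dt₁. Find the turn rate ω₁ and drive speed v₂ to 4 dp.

heading to target = atan2(0.5−-2.5, 5−0) = 0.5404
Δθ = wrap(0.5404 − 1.0472) = -0.5068; ω₁ = Δθ/dt₁ = -0.2027
distance = √((5−0)² + (0.5−-2.5)²) = 5.8310; v₂ = distance/dt₂ = 3.8873

ω₁ = -0.2027, v₂ = 3.8873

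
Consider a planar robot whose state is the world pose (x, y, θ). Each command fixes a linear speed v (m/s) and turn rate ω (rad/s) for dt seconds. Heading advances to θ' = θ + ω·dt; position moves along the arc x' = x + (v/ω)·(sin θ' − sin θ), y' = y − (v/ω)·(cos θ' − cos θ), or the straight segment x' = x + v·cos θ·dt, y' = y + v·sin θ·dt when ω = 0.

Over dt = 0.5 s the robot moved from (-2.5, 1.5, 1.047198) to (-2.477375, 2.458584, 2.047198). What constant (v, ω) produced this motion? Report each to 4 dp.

Δθ = 2.047198 − 1.047198 = 1.000000
ω = Δθ/dt = 1.000000/0.5 = 2.0000
R = −Δy/(cos θ' − cos θ) = 1.0000
v = R·ω = 1.0000·2.0000 = 2.0000

v = 2.0000, ω = 2.0000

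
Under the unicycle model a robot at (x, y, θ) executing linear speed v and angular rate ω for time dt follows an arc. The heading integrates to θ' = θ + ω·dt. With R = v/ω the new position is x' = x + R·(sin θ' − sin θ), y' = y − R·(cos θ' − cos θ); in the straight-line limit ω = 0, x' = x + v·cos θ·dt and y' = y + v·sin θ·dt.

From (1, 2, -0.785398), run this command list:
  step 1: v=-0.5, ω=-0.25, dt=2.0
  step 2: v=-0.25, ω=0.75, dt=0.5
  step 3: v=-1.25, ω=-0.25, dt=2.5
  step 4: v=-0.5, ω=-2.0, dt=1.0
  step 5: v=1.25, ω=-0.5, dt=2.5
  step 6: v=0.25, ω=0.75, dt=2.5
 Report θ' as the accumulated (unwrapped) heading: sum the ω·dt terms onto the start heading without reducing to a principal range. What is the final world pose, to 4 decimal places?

step 1: θ'=-1.2854 (R=2.0000) → pose (0.4951, 2.8511, -1.2854)
step 2: θ'=-0.9104 (R=-0.3333) → pose (0.4385, 2.9618, -0.9104)
step 3: θ'=-1.5354 (R=5.0000) → pose (-0.6096, 5.8520, -1.5354)
step 4: θ'=-3.5354 (R=0.2500) → pose (-0.2638, 6.0917, -3.5354)
step 5: θ'=-4.7854 (R=-2.5000) → pose (-1.7979, 8.5827, -4.7854)
step 6: θ'=-2.9104 (R=0.3333) → pose (-2.2067, 8.9315, -2.9104)

(-2.2067, 8.9315, -2.9104)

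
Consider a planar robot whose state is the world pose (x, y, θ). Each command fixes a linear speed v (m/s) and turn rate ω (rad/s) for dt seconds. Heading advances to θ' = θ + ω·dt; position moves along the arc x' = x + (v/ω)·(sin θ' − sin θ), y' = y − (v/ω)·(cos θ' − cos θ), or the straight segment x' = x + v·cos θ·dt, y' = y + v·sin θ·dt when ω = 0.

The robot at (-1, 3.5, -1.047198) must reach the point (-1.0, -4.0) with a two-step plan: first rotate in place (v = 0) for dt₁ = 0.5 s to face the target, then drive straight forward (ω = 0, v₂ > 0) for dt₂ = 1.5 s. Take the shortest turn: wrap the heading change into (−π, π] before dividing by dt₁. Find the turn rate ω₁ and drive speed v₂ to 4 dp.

heading to target = atan2(-4−3.5, -1−-1) = -1.5708
Δθ = wrap(-1.5708 − -1.0472) = -0.5236; ω₁ = Δθ/dt₁ = -1.0472
distance = √((-1−-1)² + (-4−3.5)²) = 7.5000; v₂ = distance/dt₂ = 5.0000

ω₁ = -1.0472, v₂ = 5.0000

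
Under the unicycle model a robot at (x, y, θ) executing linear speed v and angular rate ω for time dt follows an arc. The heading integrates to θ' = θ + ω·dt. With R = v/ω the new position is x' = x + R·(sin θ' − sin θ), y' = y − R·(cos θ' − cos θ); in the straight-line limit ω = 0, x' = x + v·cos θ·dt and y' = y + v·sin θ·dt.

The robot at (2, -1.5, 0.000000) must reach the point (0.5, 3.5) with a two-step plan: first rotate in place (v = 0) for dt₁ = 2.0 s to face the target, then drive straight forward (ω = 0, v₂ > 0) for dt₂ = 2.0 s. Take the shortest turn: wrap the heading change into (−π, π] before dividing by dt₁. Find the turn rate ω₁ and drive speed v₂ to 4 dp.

heading to target = atan2(3.5−-1.5, 0.5−2) = 1.8623
Δθ = wrap(1.8623 − 0.0000) = 1.8623; ω₁ = Δθ/dt₁ = 0.9311
distance = √((0.5−2)² + (3.5−-1.5)²) = 5.2202; v₂ = distance/dt₂ = 2.6101

ω₁ = 0.9311, v₂ = 2.6101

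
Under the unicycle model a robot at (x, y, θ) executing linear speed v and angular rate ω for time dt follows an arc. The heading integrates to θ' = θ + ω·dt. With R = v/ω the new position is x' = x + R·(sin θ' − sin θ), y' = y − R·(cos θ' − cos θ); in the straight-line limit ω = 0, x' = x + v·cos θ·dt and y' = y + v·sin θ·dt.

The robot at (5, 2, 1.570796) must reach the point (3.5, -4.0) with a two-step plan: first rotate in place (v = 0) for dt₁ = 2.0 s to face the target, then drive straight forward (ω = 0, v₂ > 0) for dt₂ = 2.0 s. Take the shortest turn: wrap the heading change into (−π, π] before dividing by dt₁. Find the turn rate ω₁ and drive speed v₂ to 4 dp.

heading to target = atan2(-4−2, 3.5−5) = -1.8158
Δθ = wrap(-1.8158 − 1.5708) = 2.8966; ω₁ = Δθ/dt₁ = 1.4483
distance = √((3.5−5)² + (-4−2)²) = 6.1847; v₂ = distance/dt₂ = 3.0923

ω₁ = 1.4483, v₂ = 3.0923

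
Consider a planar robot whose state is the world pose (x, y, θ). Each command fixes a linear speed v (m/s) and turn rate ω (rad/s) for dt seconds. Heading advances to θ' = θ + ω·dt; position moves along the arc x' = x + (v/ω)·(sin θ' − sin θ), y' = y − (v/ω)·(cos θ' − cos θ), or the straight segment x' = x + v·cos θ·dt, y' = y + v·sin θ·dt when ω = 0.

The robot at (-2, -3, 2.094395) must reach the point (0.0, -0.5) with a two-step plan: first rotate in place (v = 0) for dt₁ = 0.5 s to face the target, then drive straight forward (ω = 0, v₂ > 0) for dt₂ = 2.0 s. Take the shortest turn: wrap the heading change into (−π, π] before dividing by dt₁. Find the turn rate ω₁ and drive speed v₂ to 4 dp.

heading to target = atan2(-0.5−-3, 0−-2) = 0.8961
Δθ = wrap(0.8961 − 2.0944) = -1.1983; ω₁ = Δθ/dt₁ = -2.3967
distance = √((0−-2)² + (-0.5−-3)²) = 3.2016; v₂ = distance/dt₂ = 1.6008

ω₁ = -2.3967, v₂ = 1.6008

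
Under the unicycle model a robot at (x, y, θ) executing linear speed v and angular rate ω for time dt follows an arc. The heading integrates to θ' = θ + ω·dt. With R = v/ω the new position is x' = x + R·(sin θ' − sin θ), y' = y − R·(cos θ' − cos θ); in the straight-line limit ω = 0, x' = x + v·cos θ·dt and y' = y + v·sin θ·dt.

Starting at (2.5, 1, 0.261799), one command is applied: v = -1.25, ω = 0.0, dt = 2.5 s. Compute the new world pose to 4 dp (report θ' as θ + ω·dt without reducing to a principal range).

θ' = 0.2618 + 0.0·2.5 = 0.2618
ω = 0 → straight: x' = 2.5 + -1.25·cos(0.2618)·2.5 = -0.5185
y' = 1 + -1.25·sin(0.2618)·2.5 = 0.1912

(-0.5185, 0.1912, 0.2618)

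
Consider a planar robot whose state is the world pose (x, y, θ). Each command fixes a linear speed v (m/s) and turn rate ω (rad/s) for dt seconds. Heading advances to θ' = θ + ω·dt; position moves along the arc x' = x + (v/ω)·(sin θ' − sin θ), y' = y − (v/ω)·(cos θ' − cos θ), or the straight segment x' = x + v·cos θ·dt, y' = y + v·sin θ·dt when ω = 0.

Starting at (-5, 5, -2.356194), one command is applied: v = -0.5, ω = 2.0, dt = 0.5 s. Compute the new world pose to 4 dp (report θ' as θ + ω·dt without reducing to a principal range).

θ' = -2.3562 + 2.0·0.5 = -1.3562
R = v/ω = -0.5/2.0 = -0.2500
x' = -5 + -0.2500·(sin -1.3562 − sin -2.3562) = -4.9325
y' = 5 − -0.2500·(cos -1.3562 − cos -2.3562) = 5.2300

(-4.9325, 5.2300, -1.3562)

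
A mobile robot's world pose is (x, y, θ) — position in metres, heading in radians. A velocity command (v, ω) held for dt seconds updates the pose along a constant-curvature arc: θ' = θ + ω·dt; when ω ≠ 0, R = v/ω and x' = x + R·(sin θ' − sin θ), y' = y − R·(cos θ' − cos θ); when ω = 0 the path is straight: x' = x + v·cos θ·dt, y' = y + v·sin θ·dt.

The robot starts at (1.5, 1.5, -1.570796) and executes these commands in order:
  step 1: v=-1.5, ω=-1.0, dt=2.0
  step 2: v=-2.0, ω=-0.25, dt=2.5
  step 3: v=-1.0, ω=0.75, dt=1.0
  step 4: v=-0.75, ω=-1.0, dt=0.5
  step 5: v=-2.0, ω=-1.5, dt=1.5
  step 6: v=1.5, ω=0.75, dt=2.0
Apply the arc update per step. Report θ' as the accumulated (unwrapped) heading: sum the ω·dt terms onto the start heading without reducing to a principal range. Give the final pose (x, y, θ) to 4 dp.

step 1: θ'=-3.5708 (R=1.5000) → pose (3.6242, 2.8639, -3.5708)
step 2: θ'=-4.1958 (R=8.0000) → pose (7.2511, -0.4591, -4.1958)
step 3: θ'=-3.4458 (R=-1.3333) → pose (8.0111, -1.0726, -3.4458)
step 4: θ'=-3.9458 (R=0.7500) → pose (8.3266, -1.2679, -3.9458)
step 5: θ'=-6.1958 (R=1.3333) → pose (7.4826, -3.5211, -6.1958)
step 6: θ'=-4.6958 (R=2.0000) → pose (9.3078, -1.4955, -4.6958)

(9.3078, -1.4955, -4.6958)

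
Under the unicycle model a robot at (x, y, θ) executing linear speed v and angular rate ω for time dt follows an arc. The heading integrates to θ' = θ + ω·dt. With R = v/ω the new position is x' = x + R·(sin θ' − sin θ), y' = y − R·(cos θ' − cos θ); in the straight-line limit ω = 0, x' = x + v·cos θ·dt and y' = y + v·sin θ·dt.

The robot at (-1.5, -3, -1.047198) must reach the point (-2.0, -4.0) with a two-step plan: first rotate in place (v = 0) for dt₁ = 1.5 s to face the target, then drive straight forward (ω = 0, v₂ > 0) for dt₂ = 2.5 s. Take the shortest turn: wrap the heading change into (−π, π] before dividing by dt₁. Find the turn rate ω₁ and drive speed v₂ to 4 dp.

heading to target = atan2(-4−-3, -2−-1.5) = -2.0344
Δθ = wrap(-2.0344 − -1.0472) = -0.9872; ω₁ = Δθ/dt₁ = -0.6582
distance = √((-2−-1.5)² + (-4−-3)²) = 1.1180; v₂ = distance/dt₂ = 0.4472

ω₁ = -0.6582, v₂ = 0.4472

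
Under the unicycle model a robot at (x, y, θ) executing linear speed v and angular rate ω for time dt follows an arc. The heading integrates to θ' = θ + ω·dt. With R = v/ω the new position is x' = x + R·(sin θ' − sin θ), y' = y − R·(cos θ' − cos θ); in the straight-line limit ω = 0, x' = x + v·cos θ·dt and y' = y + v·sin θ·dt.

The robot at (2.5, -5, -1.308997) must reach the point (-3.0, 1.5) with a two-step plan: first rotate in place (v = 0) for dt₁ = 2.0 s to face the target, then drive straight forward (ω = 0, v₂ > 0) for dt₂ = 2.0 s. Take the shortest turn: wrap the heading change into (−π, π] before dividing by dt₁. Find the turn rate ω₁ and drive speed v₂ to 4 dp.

heading to target = atan2(1.5−-5, -3−2.5) = 2.2731
Δθ = wrap(2.2731 − -1.3090) = -2.7011; ω₁ = Δθ/dt₁ = -1.3506
distance = √((-3−2.5)² + (1.5−-5)²) = 8.5147; v₂ = distance/dt₂ = 4.2573

ω₁ = -1.3506, v₂ = 4.2573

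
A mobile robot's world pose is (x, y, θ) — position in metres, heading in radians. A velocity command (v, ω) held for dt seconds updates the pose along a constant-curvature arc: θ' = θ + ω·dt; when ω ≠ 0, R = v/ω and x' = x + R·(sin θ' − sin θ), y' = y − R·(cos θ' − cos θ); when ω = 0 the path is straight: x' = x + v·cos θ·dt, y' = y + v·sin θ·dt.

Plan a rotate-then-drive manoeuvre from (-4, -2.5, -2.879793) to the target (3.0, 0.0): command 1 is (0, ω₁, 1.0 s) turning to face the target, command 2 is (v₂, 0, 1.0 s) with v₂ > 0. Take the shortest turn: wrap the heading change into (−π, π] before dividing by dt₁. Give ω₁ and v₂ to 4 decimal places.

ω₁ = -3.0604, v₂ = 7.4330

heading to target = atan2(0−-2.5, 3−-4) = 0.3430
Δθ = wrap(0.3430 − -2.8798) = -3.0604; ω₁ = Δθ/dt₁ = -3.0604
distance = √((3−-4)² + (0−-2.5)²) = 7.4330; v₂ = distance/dt₂ = 7.4330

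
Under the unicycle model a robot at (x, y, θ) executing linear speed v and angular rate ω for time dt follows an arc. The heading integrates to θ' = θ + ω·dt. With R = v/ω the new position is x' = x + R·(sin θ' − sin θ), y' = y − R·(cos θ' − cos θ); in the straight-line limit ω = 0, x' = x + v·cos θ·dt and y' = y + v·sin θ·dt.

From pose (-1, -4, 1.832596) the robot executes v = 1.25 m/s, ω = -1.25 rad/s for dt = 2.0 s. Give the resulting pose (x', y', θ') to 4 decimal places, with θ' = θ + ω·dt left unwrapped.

(0.5849, -2.9557, -0.6674)

θ' = 1.8326 + -1.25·2.0 = -0.6674
R = v/ω = 1.25/-1.25 = -1.0000
x' = -1 + -1.0000·(sin -0.6674 − sin 1.8326) = 0.5849
y' = -4 − -1.0000·(cos -0.6674 − cos 1.8326) = -2.9557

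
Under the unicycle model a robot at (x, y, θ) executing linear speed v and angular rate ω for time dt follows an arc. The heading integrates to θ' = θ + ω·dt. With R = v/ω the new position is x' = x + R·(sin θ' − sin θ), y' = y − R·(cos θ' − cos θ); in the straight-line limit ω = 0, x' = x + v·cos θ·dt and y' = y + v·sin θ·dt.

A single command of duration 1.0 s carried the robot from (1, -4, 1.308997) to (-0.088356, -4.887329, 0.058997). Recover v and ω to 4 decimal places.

v = -1.5000, ω = -1.2500

Δθ = 0.058997 − 1.308997 = -1.250000
ω = Δθ/dt = -1.250000/1.0 = -1.2500
R = Δx/(sin θ' − sin θ) = 1.2000
v = R·ω = 1.2000·-1.2500 = -1.5000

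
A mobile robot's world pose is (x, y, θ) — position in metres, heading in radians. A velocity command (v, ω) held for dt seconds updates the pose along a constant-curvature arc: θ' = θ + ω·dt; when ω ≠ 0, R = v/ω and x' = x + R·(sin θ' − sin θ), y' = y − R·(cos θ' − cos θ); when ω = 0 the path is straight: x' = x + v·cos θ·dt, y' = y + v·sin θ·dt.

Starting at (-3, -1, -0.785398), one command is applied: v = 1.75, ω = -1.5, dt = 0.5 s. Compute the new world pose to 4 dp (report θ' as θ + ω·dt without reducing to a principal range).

θ' = -0.7854 + -1.5·0.5 = -1.5354
R = v/ω = 1.75/-1.5 = -1.1667
x' = -3 + -1.1667·(sin -1.5354 − sin -0.7854) = -2.6590
y' = -1 − -1.1667·(cos -1.5354 − cos -0.7854) = -1.7837

(-2.6590, -1.7837, -1.5354)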